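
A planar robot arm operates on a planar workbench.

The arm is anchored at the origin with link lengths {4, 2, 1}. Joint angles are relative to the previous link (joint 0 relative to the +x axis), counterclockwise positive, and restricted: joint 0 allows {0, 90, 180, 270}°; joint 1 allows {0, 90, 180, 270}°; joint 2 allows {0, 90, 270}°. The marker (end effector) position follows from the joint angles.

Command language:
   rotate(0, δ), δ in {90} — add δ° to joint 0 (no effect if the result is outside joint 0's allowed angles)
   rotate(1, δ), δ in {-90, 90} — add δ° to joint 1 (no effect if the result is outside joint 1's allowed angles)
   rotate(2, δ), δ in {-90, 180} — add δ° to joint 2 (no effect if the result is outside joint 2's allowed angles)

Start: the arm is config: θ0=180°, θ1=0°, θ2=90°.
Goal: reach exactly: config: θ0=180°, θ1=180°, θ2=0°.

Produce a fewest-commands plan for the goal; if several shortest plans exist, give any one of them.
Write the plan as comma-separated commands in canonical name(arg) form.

rotate(1, -90), rotate(1, -90), rotate(2, -90)

t0: config: θ0=180°, θ1=0°, θ2=90°
[1] after rotate(1, -90): config: θ0=180°, θ1=270°, θ2=90°
[2] after rotate(1, -90): config: θ0=180°, θ1=180°, θ2=90°
[3] after rotate(2, -90): config: θ0=180°, θ1=180°, θ2=0°
minimal: 3 command(s), checked below 3.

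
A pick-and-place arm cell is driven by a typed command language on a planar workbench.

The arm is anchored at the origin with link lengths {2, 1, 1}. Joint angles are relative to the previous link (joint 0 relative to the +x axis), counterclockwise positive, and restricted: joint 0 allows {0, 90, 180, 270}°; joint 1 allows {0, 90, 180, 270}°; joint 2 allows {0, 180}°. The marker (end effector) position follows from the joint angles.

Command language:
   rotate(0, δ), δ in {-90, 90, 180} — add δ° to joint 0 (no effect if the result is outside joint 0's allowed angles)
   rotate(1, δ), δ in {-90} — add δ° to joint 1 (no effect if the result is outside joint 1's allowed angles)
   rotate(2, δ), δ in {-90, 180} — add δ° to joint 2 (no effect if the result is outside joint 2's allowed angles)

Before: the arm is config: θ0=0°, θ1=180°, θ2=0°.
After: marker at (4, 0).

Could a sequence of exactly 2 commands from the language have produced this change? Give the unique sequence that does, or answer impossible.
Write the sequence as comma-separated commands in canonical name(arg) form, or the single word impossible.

initial: config: θ0=0°, θ1=180°, θ2=0°
t=1 rotate(1, -90) ⇒ config: θ0=0°, θ1=90°, θ2=0°
t=2 rotate(1, -90) ⇒ config: θ0=0°, θ1=0°, θ2=0°
uniquely the one of 36 2-step routes that fits.

rotate(1, -90), rotate(1, -90)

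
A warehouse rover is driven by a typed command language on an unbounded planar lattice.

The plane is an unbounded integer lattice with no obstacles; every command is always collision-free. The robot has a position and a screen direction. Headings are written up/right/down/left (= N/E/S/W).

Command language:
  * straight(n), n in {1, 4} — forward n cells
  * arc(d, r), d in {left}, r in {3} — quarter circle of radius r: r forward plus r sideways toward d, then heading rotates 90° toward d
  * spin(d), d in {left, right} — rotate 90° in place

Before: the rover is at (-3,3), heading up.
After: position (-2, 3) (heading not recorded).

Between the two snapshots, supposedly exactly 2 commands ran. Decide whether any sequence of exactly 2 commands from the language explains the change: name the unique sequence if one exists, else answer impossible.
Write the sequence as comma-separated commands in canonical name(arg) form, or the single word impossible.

spin(right), straight(1)

key: running straight(1) before spin(right) would end elsewhere — order is forced
from: at (-3,3), heading up
1. spin(right) → at (-3,3), heading right
2. straight(1) → at (-2,3), heading right
no rival 2-sequence matches.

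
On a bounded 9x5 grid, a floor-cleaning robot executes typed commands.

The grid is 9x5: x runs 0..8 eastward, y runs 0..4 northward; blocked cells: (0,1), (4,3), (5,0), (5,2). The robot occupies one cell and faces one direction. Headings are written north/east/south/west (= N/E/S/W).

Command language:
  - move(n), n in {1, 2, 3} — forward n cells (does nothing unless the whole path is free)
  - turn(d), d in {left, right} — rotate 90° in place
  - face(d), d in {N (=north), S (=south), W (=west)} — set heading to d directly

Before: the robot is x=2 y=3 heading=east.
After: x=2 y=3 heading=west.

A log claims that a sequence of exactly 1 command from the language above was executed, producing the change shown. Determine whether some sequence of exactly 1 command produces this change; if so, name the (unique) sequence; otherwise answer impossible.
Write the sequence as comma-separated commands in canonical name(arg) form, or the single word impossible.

face(W)

key: parked at (2,3) the whole time — nothing moves the robot
start: x=2 y=3 heading=east
[1] after face(W): x=2 y=3 heading=west
no rival 1-sequence matches.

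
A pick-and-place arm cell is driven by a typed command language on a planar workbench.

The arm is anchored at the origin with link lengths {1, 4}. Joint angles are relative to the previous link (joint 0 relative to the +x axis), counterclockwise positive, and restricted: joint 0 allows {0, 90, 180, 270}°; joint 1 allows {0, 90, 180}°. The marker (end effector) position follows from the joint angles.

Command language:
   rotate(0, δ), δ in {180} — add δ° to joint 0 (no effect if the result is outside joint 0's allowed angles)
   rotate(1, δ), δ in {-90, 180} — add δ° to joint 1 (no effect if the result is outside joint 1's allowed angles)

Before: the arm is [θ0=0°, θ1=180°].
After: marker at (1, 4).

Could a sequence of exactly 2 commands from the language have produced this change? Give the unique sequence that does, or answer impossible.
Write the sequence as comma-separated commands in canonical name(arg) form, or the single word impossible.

rotate(1, -90), rotate(1, 180)

key: running rotate(1, 180) before rotate(1, -90) would end elsewhere — order is forced
initial: [θ0=0°, θ1=180°]
1. rotate(1, -90) → [θ0=0°, θ1=90°]
2. rotate(1, 180) → [θ0=0°, θ1=90°]
no other 2-command option fits: unique.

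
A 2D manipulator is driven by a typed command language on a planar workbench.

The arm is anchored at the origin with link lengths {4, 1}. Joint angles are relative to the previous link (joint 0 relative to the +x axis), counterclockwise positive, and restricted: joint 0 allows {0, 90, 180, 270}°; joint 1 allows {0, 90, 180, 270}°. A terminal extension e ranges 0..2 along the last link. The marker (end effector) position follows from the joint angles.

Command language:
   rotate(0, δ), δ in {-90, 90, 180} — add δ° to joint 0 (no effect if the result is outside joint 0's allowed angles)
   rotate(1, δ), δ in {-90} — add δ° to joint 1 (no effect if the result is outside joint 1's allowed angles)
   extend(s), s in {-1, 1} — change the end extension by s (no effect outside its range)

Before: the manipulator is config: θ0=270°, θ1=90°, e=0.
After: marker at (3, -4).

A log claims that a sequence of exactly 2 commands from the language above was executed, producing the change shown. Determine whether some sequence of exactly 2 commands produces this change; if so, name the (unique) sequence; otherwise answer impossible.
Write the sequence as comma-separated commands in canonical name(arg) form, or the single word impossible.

extend(1), extend(1)

initial: config: θ0=270°, θ1=90°, e=0
t=1 extend(1) ⇒ config: θ0=270°, θ1=90°, e=1
t=2 extend(1) ⇒ config: θ0=270°, θ1=90°, e=2
uniquely the one of 36 2-step routes that fits.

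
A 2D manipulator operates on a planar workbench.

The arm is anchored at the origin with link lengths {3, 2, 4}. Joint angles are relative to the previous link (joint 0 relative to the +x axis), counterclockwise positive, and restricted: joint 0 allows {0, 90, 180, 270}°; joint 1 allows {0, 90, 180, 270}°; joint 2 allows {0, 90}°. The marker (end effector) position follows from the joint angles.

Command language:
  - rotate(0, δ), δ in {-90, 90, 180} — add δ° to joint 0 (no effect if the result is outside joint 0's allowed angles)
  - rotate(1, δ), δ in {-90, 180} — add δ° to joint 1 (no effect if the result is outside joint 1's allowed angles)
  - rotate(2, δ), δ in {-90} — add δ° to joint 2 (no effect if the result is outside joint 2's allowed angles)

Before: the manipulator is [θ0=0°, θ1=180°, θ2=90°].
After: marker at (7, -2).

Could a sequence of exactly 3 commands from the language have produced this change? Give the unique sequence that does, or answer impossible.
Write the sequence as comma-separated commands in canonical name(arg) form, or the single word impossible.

initial: [θ0=0°, θ1=180°, θ2=90°]
[1] after rotate(1, -90): [θ0=0°, θ1=90°, θ2=90°]
[2] after rotate(1, -90): [θ0=0°, θ1=0°, θ2=90°]
[3] after rotate(1, -90): [θ0=0°, θ1=270°, θ2=90°]
no rival 3-sequence matches.

rotate(1, -90), rotate(1, -90), rotate(1, -90)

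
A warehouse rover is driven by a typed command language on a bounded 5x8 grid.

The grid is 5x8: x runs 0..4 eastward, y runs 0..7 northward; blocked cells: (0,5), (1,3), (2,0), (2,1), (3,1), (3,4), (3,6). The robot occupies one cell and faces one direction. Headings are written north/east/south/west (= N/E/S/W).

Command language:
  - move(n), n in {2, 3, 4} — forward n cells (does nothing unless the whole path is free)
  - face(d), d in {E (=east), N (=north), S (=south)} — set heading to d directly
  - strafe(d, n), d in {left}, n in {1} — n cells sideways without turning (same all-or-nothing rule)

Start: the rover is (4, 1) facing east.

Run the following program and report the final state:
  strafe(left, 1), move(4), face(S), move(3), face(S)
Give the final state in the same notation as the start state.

(4, 2) facing south

t0: (4, 1) facing east
[1] after strafe(left, 1): (4, 2) facing east
[2] after move(4): (4, 2) facing east
[3] after face(S): (4, 2) facing south
[4] after move(3): (4, 2) facing south
[5] after face(S): (4, 2) facing south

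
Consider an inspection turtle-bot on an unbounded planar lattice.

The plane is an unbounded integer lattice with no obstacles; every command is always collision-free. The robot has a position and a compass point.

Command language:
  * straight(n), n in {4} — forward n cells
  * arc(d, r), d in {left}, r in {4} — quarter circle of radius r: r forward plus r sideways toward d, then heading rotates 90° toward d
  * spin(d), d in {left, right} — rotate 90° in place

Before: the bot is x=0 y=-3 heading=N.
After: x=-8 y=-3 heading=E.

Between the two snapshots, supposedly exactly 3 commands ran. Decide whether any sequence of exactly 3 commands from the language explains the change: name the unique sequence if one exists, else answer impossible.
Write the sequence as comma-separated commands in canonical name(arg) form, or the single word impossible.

key: order matters: swapping arc(left, 4) and spin(left) lands elsewhere
initial: x=0 y=-3 heading=N
step 1 (arc(left, 4)): x=-4 y=1 heading=W
step 2 (arc(left, 4)): x=-8 y=-3 heading=S
step 3 (spin(left)): x=-8 y=-3 heading=E
no other 3-command option fits: unique.

arc(left, 4), arc(left, 4), spin(left)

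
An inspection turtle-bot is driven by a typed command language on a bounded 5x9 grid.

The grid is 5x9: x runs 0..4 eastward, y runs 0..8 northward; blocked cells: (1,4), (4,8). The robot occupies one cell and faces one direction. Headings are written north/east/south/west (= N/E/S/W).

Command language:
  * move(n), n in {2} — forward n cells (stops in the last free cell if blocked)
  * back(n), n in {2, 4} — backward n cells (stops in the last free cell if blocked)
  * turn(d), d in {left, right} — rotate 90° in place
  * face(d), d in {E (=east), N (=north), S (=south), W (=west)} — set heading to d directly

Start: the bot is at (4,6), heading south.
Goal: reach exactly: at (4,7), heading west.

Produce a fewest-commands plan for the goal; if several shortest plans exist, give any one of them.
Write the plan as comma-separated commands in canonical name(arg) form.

back(2), face(W)

from: at (4,6), heading south
t=1 back(2) ⇒ at (4,7), heading south
t=2 face(W) ⇒ at (4,7), heading west
shorter routes all fall short; 2 is best.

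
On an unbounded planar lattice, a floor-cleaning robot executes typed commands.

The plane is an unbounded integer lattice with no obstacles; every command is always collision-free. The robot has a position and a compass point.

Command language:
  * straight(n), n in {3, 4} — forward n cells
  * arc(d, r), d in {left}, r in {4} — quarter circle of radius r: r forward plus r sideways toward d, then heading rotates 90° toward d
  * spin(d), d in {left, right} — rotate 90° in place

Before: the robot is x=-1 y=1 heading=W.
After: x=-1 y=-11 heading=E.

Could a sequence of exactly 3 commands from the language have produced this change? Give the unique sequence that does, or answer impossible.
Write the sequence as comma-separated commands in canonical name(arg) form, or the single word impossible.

arc(left, 4), straight(4), arc(left, 4)

key: position moved to (-1,-11) AND the heading swung to E — translation plus rotation needed
start: x=-1 y=1 heading=W
[1] after arc(left, 4): x=-5 y=-3 heading=S
[2] after straight(4): x=-5 y=-7 heading=S
[3] after arc(left, 4): x=-1 y=-11 heading=E
no other 3-command option fits: unique.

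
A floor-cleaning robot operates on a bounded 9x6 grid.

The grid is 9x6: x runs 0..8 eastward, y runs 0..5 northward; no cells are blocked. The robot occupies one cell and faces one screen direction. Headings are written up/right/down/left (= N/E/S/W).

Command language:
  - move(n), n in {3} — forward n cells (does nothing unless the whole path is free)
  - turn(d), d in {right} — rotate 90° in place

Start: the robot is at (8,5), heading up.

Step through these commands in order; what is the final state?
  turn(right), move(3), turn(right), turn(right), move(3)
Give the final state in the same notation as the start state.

from: at (8,5), heading up
t=1 turn(right) ⇒ at (8,5), heading right
t=2 move(3) ⇒ at (8,5), heading right
t=3 turn(right) ⇒ at (8,5), heading down
t=4 turn(right) ⇒ at (8,5), heading left
t=5 move(3) ⇒ at (5,5), heading left

at (5,5), heading left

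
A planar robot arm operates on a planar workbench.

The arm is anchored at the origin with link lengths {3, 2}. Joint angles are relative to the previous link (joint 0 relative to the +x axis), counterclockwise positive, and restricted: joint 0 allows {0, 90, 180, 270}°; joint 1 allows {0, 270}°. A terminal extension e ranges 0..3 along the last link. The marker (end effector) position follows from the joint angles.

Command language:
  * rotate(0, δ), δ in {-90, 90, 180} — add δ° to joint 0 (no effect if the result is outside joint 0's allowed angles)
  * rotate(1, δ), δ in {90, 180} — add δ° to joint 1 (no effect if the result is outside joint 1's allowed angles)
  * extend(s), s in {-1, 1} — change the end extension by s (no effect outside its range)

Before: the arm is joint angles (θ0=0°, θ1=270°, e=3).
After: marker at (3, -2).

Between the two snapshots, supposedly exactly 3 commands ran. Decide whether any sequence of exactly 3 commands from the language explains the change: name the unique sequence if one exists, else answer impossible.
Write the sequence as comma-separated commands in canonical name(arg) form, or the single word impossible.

initial: joint angles (θ0=0°, θ1=270°, e=3)
step 1 (extend(-1)): joint angles (θ0=0°, θ1=270°, e=2)
step 2 (extend(-1)): joint angles (θ0=0°, θ1=270°, e=1)
step 3 (extend(-1)): joint angles (θ0=0°, θ1=270°, e=0)
no rival 3-sequence matches.

extend(-1), extend(-1), extend(-1)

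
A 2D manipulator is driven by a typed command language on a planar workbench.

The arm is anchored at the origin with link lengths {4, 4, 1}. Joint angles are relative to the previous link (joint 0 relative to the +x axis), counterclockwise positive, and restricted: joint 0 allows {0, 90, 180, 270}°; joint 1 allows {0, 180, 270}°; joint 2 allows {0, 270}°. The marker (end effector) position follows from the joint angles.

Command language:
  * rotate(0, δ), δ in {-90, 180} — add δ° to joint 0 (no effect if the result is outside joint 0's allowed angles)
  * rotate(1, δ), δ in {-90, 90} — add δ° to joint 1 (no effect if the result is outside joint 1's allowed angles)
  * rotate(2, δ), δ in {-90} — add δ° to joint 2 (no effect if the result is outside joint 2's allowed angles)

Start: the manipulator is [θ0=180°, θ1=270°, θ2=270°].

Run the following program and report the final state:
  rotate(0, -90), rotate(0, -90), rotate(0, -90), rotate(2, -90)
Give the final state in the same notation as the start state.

[θ0=270°, θ1=270°, θ2=270°]

begin: [θ0=180°, θ1=270°, θ2=270°]
[1] after rotate(0, -90): [θ0=90°, θ1=270°, θ2=270°]
[2] after rotate(0, -90): [θ0=0°, θ1=270°, θ2=270°]
[3] after rotate(0, -90): [θ0=270°, θ1=270°, θ2=270°]
[4] after rotate(2, -90): [θ0=270°, θ1=270°, θ2=270°]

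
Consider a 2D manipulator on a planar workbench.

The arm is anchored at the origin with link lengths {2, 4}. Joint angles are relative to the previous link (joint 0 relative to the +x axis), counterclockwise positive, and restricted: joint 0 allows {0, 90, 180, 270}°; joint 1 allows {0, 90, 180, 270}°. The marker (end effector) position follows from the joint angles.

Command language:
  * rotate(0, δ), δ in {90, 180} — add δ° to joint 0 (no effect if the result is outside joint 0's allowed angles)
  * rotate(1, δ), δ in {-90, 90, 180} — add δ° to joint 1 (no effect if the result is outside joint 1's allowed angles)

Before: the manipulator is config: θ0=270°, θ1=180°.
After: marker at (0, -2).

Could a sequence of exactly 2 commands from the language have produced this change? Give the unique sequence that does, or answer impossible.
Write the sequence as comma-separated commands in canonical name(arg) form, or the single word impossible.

rotate(0, 90), rotate(0, 90)

start: config: θ0=270°, θ1=180°
t=1 rotate(0, 90) ⇒ config: θ0=0°, θ1=180°
t=2 rotate(0, 90) ⇒ config: θ0=90°, θ1=180°
no rival 2-sequence matches.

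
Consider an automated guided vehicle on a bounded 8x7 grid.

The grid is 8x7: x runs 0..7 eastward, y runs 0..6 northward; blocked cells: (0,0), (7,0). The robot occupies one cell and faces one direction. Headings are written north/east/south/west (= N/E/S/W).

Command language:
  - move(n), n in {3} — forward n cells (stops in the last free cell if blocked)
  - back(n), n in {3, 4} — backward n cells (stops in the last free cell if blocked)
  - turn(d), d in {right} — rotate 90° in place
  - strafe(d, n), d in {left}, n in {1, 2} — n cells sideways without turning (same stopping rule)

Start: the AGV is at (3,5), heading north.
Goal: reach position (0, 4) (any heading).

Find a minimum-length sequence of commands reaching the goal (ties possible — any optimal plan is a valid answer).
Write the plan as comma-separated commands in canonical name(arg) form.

begin: at (3,5), heading north
step 1 (back(3)): at (3,2), heading north
step 2 (turn(right)): at (3,2), heading east
step 3 (back(3)): at (0,2), heading east
step 4 (strafe(left, 2)): at (0,4), heading east
minimal: 4 command(s), checked below 4.

back(3), turn(right), back(3), strafe(left, 2)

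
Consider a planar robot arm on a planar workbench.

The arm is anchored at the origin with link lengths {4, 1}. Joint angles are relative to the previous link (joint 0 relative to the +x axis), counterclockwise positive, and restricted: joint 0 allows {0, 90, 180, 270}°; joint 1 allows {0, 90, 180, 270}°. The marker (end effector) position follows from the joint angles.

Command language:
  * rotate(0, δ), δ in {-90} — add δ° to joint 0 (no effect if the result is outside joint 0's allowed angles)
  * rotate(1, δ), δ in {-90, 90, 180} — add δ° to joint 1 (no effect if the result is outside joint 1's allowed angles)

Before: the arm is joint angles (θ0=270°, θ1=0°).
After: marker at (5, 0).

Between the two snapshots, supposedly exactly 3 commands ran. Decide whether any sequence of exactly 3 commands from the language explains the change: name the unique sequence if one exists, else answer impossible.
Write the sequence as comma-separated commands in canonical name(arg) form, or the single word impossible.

rotate(0, -90), rotate(0, -90), rotate(0, -90)

begin: joint angles (θ0=270°, θ1=0°)
[1] after rotate(0, -90): joint angles (θ0=180°, θ1=0°)
[2] after rotate(0, -90): joint angles (θ0=90°, θ1=0°)
[3] after rotate(0, -90): joint angles (θ0=0°, θ1=0°)
no other 3-command option fits: unique.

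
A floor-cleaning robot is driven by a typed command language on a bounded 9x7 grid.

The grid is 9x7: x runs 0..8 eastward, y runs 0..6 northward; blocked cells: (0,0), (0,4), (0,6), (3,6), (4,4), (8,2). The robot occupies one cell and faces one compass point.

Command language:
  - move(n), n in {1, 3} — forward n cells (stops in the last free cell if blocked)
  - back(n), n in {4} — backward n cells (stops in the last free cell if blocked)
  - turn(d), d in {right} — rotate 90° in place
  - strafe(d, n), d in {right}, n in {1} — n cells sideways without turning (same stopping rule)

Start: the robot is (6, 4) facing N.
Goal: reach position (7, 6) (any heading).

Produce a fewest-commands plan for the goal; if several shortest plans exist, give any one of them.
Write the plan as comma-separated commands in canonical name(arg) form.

strafe(right, 1), move(3)

begin: (6, 4) facing N
step 1 (strafe(right, 1)): (7, 4) facing N
step 2 (move(3)): (7, 6) facing N
no 1-step plan works, so 2 is optimal.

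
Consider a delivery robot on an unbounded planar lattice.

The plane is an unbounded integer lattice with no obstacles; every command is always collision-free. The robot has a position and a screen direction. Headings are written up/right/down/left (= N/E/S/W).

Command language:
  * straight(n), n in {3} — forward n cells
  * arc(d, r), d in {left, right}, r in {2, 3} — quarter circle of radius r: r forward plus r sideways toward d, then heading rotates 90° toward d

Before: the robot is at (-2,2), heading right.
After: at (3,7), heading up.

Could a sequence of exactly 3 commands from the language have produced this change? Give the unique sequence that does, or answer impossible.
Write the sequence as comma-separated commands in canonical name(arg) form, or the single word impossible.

key: position moved to (3,7) AND the heading swung to N — translation plus rotation needed
t0: at (-2,2), heading right
[1] after straight(3): at (1,2), heading right
[2] after arc(left, 2): at (3,4), heading up
[3] after straight(3): at (3,7), heading up
all 125 alternatives checked — unique.

straight(3), arc(left, 2), straight(3)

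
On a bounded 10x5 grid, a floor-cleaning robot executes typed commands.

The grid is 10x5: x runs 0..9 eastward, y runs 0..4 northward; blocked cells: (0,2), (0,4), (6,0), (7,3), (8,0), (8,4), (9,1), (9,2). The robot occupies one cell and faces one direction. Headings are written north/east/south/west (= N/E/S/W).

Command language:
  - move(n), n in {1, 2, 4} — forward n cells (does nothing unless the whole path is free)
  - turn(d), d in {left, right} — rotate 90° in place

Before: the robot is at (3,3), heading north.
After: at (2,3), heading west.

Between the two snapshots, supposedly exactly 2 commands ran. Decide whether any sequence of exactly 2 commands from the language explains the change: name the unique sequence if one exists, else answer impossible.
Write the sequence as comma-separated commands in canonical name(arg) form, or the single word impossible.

turn(left), move(1)

key: position moved to (2,3) AND the heading swung to W — translation plus rotation needed
start: at (3,3), heading north
1. turn(left) → at (3,3), heading west
2. move(1) → at (2,3), heading west
no other 2-command option fits: unique.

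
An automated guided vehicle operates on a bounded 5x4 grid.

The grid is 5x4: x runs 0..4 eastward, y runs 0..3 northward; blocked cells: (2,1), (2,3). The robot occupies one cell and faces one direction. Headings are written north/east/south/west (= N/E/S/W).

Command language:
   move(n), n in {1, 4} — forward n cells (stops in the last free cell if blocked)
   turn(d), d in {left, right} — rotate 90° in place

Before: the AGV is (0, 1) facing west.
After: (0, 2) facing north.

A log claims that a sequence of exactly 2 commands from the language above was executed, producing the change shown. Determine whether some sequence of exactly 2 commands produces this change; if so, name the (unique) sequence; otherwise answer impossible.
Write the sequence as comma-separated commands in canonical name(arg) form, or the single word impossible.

key: cell and facing (now N) both changed — the 2 commands mix motion and turning
t0: (0, 1) facing west
[1] after turn(right): (0, 1) facing north
[2] after move(1): (0, 2) facing north
uniquely the one of 16 2-step routes that fits.

turn(right), move(1)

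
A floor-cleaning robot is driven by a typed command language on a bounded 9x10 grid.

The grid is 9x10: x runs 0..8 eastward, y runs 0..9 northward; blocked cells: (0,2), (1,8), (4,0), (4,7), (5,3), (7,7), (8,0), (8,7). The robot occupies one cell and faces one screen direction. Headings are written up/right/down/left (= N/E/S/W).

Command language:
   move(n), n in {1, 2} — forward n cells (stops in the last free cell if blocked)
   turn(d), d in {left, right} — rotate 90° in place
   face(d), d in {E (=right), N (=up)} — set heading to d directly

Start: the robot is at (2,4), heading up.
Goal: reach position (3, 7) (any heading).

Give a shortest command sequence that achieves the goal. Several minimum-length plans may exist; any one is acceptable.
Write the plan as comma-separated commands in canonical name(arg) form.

initial: at (2,4), heading up
[1] after move(1): at (2,5), heading up
[2] after move(2): at (2,7), heading up
[3] after turn(right): at (2,7), heading right
[4] after move(1): at (3,7), heading right
minimal: 4 command(s), checked below 4.

move(1), move(2), turn(right), move(1)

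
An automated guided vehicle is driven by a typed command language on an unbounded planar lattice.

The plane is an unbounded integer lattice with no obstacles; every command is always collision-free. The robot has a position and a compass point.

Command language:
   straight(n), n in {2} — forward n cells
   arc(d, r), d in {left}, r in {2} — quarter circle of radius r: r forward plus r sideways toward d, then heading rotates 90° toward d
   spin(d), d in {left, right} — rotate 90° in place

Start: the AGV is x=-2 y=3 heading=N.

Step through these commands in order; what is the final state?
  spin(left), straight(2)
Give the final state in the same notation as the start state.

initial: x=-2 y=3 heading=N
t=1 spin(left) ⇒ x=-2 y=3 heading=W
t=2 straight(2) ⇒ x=-4 y=3 heading=W

x=-4 y=3 heading=W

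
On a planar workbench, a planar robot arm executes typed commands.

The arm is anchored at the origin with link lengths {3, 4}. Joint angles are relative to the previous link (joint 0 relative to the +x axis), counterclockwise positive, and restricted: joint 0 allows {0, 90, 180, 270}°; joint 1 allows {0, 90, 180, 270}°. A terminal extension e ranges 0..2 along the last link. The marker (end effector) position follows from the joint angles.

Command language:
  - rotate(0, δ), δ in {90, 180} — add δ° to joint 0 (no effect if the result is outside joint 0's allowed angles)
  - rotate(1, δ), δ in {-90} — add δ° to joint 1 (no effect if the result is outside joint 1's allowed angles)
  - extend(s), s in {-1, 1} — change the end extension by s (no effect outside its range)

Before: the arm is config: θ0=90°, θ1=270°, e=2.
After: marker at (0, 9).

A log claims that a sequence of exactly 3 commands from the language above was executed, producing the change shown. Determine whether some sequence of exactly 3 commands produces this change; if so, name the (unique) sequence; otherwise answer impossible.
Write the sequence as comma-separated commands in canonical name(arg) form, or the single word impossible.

rotate(1, -90), rotate(1, -90), rotate(1, -90)

initial: config: θ0=90°, θ1=270°, e=2
step 1 (rotate(1, -90)): config: θ0=90°, θ1=180°, e=2
step 2 (rotate(1, -90)): config: θ0=90°, θ1=90°, e=2
step 3 (rotate(1, -90)): config: θ0=90°, θ1=0°, e=2
no other 3-command option fits: unique.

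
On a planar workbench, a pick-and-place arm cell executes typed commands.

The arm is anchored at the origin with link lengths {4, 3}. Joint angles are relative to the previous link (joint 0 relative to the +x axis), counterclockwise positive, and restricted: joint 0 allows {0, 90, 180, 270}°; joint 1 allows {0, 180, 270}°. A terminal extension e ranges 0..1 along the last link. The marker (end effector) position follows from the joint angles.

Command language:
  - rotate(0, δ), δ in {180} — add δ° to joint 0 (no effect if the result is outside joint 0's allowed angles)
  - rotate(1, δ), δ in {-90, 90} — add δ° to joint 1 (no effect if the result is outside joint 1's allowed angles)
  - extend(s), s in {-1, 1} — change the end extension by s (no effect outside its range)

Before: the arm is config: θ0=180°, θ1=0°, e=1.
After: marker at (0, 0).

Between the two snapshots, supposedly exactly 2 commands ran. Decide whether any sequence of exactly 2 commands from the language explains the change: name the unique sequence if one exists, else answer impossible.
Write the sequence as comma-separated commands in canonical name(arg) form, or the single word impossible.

from: config: θ0=180°, θ1=0°, e=1
t=1 rotate(1, -90) ⇒ config: θ0=180°, θ1=270°, e=1
t=2 rotate(1, -90) ⇒ config: θ0=180°, θ1=180°, e=1
no other 2-command option fits: unique.

rotate(1, -90), rotate(1, -90)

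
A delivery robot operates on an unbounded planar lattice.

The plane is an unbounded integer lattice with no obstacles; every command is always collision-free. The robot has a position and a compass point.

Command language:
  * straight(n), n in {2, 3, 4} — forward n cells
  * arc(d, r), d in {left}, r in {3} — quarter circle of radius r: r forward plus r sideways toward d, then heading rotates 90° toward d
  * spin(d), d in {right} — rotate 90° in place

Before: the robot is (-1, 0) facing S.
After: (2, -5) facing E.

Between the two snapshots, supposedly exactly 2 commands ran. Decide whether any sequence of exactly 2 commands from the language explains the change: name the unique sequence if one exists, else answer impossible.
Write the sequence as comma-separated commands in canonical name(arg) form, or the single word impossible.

straight(2), arc(left, 3)

key: position moved to (2,-5) AND the heading swung to E — translation plus rotation needed
initial: (-1, 0) facing S
step 1 (straight(2)): (-1, -2) facing S
step 2 (arc(left, 3)): (2, -5) facing E
no rival 2-sequence matches.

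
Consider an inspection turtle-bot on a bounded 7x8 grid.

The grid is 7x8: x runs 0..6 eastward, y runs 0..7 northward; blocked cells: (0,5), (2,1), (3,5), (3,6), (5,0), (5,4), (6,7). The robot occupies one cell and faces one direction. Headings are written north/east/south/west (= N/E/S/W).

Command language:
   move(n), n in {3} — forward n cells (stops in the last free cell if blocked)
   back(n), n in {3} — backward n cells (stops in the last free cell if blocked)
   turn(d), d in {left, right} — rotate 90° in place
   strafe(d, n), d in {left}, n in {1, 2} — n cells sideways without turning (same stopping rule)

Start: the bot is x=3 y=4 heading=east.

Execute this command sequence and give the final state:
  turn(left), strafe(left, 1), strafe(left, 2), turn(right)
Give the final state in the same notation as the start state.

from: x=3 y=4 heading=east
t=1 turn(left) ⇒ x=3 y=4 heading=north
t=2 strafe(left, 1) ⇒ x=2 y=4 heading=north
t=3 strafe(left, 2) ⇒ x=0 y=4 heading=north
t=4 turn(right) ⇒ x=0 y=4 heading=east

x=0 y=4 heading=east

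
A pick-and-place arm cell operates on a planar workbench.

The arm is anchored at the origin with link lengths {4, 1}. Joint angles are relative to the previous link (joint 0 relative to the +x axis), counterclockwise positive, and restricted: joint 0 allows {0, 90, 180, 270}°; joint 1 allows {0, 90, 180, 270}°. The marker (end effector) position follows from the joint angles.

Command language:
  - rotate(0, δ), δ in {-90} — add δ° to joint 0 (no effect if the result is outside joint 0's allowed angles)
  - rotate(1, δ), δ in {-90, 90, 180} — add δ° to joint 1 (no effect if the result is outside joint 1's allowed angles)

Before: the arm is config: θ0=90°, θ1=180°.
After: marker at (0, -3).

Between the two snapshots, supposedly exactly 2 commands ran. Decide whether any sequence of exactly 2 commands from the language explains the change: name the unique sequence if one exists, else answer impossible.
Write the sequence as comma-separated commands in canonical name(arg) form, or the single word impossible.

rotate(0, -90), rotate(0, -90)

t0: config: θ0=90°, θ1=180°
1. rotate(0, -90) → config: θ0=0°, θ1=180°
2. rotate(0, -90) → config: θ0=270°, θ1=180°
all 16 alternatives checked — unique.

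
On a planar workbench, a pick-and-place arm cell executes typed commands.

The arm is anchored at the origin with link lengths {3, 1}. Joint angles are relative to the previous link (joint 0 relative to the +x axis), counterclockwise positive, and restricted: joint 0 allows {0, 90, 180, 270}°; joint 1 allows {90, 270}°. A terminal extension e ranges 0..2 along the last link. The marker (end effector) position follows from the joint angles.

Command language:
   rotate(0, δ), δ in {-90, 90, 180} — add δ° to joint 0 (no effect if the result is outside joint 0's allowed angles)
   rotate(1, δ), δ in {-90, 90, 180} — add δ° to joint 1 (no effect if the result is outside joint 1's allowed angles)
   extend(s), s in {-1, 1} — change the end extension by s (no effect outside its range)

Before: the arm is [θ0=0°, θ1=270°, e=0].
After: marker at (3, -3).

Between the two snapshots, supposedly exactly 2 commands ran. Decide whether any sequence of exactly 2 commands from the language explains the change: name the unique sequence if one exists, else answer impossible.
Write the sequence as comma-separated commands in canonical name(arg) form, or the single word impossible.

extend(1), extend(1)

from: [θ0=0°, θ1=270°, e=0]
1. extend(1) → [θ0=0°, θ1=270°, e=1]
2. extend(1) → [θ0=0°, θ1=270°, e=2]
uniquely the one of 64 2-step routes that fits.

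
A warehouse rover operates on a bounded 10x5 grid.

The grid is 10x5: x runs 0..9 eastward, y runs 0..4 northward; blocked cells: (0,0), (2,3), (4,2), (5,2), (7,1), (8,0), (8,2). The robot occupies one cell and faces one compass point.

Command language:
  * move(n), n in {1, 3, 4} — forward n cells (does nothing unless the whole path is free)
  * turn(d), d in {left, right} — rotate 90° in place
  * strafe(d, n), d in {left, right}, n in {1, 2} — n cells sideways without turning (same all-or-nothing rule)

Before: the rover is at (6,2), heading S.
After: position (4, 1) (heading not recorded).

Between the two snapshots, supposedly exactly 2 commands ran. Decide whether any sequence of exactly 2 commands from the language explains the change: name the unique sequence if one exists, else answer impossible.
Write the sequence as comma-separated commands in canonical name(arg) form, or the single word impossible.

move(1), strafe(right, 2)

key: running strafe(right, 2) before move(1) would end elsewhere — order is forced
from: at (6,2), heading S
[1] after move(1): at (6,1), heading S
[2] after strafe(right, 2): at (4,1), heading S
all 81 alternatives checked — unique.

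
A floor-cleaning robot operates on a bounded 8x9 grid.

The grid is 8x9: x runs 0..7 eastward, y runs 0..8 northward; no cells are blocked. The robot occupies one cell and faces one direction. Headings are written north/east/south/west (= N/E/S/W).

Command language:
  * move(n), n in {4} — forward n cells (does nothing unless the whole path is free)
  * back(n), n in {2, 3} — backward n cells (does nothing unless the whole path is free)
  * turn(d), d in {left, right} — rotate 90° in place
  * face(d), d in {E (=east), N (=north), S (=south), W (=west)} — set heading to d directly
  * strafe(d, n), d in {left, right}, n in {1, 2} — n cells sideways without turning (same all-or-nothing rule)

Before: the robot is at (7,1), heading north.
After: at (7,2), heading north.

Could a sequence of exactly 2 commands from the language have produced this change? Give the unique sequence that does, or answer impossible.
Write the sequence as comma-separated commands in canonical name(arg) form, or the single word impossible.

move(4), back(3)

key: heading stays N — no command in the sequence turns
start: at (7,1), heading north
[1] after move(4): at (7,5), heading north
[2] after back(3): at (7,2), heading north
no other 2-command option fits: unique.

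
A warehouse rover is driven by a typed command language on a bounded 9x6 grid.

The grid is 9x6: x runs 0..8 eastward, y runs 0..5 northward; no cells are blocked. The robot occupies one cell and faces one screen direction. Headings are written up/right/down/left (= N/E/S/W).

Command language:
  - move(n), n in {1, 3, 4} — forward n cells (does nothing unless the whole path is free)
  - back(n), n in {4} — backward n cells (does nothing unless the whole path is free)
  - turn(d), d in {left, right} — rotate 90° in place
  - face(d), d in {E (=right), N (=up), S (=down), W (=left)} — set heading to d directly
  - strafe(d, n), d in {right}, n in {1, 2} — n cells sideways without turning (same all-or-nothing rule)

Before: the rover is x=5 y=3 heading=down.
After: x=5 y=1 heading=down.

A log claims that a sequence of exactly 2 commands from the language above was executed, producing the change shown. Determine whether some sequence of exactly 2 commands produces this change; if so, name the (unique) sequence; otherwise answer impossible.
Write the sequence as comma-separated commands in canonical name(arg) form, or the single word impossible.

key: heading stays S — no command in the sequence turns
begin: x=5 y=3 heading=down
step 1 (move(1)): x=5 y=2 heading=down
step 2 (move(1)): x=5 y=1 heading=down
no other 2-command option fits: unique.

move(1), move(1)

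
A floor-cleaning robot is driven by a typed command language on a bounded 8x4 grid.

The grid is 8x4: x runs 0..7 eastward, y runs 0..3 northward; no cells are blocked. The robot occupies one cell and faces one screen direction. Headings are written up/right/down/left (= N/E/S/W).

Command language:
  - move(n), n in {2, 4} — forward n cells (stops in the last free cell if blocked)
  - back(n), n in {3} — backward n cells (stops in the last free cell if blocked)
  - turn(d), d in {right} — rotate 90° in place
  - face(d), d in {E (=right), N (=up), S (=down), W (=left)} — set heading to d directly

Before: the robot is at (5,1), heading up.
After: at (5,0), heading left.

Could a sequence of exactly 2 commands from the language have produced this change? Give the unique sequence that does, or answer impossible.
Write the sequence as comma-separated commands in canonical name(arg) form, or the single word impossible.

back(3), face(W)

key: back(3) runs into the grid edge before its full distance
initial: at (5,1), heading up
step 1 (back(3)): at (5,0), heading up
step 2 (face(W)): at (5,0), heading left
all 64 alternatives checked — unique.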